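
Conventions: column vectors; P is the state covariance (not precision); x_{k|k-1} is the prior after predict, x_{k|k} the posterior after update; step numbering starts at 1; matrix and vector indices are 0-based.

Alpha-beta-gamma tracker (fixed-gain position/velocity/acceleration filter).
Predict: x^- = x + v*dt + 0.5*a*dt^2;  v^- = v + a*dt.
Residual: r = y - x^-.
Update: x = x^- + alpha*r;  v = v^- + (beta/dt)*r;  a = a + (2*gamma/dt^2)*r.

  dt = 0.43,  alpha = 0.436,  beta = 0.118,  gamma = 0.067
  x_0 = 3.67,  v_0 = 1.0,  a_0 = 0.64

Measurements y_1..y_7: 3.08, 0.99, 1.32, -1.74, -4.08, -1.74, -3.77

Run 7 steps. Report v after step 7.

v_post = -8.3271

step 1: x_pred=4.1592  r=-1.0792  x^+=3.6887  v^+=0.9791  a^+=-0.1421
step 2: x_pred=4.0965  r=-3.1065  x^+=2.7421  v^+=0.0655  a^+=-2.3934
step 3: x_pred=2.5490  r=-1.2290  x^+=2.0131  v^+=-1.3009  a^+=-3.2841
step 4: x_pred=1.1501  r=-2.8901  x^+=-0.1100  v^+=-3.5062  a^+=-5.3786
step 5: x_pred=-2.1149  r=-1.9651  x^+=-2.9717  v^+=-6.3582  a^+=-6.8027
step 6: x_pred=-6.3346  r=4.5946  x^+=-4.3314  v^+=-8.0226  a^+=-3.4729
step 7: x_pred=-8.1021  r=4.3321  x^+=-6.2133  v^+=-8.3271  a^+=-0.3333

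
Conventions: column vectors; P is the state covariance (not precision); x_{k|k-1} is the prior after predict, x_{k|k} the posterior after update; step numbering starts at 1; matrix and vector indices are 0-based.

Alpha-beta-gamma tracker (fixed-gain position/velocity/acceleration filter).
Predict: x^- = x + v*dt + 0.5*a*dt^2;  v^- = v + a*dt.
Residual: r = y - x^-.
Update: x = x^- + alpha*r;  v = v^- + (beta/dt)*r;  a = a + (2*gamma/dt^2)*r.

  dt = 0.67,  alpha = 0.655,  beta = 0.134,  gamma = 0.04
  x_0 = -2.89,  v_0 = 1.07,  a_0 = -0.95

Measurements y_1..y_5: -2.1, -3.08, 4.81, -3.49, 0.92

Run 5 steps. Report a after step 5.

step 1: x_pred=-2.3863  r=0.2863  x^+=-2.1988  v^+=0.4908  a^+=-0.8990
step 2: x_pred=-2.0717  r=-1.0083  x^+=-2.7322  v^+=-0.3132  a^+=-1.0787
step 3: x_pred=-3.1841  r=7.9941  x^+=2.0520  v^+=0.5629  a^+=0.3460
step 4: x_pred=2.5069  r=-5.9969  x^+=-1.4211  v^+=-0.4046  a^+=-0.7227
step 5: x_pred=-1.8544  r=2.7744  x^+=-0.0372  v^+=-0.3340  a^+=-0.2283

a_post = -0.2283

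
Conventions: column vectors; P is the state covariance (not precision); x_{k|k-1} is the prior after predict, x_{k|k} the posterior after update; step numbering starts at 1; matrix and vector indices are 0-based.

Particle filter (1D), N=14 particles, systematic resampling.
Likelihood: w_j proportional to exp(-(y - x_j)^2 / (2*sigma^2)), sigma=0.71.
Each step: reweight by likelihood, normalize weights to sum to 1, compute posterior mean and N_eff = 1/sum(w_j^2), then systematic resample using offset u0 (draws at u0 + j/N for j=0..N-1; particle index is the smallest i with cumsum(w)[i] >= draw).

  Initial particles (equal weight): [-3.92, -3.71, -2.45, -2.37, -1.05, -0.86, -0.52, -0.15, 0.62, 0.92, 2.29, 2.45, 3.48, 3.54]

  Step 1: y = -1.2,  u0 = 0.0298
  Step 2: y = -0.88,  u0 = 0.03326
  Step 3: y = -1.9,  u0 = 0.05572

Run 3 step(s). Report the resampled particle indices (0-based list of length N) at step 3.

step 1: w=[0.0002, 0.0006, 0.0632, 0.0766, 0.2912, 0.2655, 0.1883, 0.0998, 0.0111, 0.0035, 0.0000, 0.0000, 0.0000, 0.0000]  mean=-0.9763  Neff=4.7455  idx=[2, 3, 4, 4, 4, 4, 5, 5, 5, 5, 6, 6, 7, 7]
step 2: w=[0.0079, 0.0100, 0.0882, 0.0882, 0.0882, 0.0882, 0.0907, 0.0907, 0.0907, 0.0907, 0.0798, 0.0798, 0.0535, 0.0535]  mean=-0.8245  Neff=12.1022  idx=[2, 2, 3, 4, 5, 6, 7, 7, 8, 9, 10, 11, 11, 13]
step 3: w=[0.1049, 0.1049, 0.1049, 0.1049, 0.1049, 0.0735, 0.0735, 0.0735, 0.0735, 0.0735, 0.0325, 0.0325, 0.0325, 0.0103]  mean=-0.9192  Neff=11.7165  idx=[0, 1, 1, 2, 3, 3, 4, 5, 6, 7, 8, 9, 10, 12]

resampled_idx = [0, 1, 1, 2, 3, 3, 4, 5, 6, 7, 8, 9, 10, 12]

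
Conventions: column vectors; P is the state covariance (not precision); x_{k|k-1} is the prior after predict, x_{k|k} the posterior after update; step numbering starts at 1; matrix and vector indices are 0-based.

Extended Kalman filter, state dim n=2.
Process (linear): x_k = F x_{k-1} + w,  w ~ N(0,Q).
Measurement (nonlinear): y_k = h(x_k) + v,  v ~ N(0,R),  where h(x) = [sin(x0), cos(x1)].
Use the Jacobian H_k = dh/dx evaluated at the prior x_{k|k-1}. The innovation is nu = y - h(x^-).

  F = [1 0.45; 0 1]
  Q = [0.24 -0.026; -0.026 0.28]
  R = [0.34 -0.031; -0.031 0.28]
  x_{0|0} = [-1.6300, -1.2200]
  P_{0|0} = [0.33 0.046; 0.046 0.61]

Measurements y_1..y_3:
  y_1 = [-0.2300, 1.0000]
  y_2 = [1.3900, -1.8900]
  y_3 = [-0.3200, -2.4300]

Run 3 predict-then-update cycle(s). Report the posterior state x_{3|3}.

x_post = [-6.1901, -3.8096]

step 1: x^-=[-2.1790, -1.2200]  P^-=[0.7349 0.2945; 0.2945 0.8900]  H_jac=[-0.5714 0.0000; 0.0000 0.9391]  S=[0.5799 -0.1890; -0.1890 1.0649]  K=[-0.6787 0.1392; -0.0364 0.7784]  nu=[0.5907, 0.6564]  x^+=[-2.4885, -0.7306]  P^+=[0.4114 0.0639; 0.0639 0.2333]
step 2: x^-=[-2.8173, -0.7306]  P^-=[0.7562 0.1429; 0.1429 0.5133]  H_jac=[-0.9479 0.0000; 0.0000 0.6673]  S=[1.0194 -0.1214; -0.1214 0.5086]  K=[-0.7007 0.0203; -0.0542 0.6606]  nu=[1.7086, -2.6348]  x^+=[-4.0679, -2.5637]  P^+=[0.2520 0.0410; 0.0410 0.2797]
step 3: x^-=[-5.2216, -2.5637]  P^-=[0.5856 0.1409; 0.1409 0.5597]  H_jac=[0.4875 0.0000; 0.0000 0.5463]  S=[0.4792 0.0065; 0.0065 0.4470]  K=[0.5935 0.1635; 0.1341 0.6820]  nu=[-1.1931, -1.5924]  x^+=[-6.1901, -3.8096]  P^+=[0.4036 0.0501; 0.0501 0.3420]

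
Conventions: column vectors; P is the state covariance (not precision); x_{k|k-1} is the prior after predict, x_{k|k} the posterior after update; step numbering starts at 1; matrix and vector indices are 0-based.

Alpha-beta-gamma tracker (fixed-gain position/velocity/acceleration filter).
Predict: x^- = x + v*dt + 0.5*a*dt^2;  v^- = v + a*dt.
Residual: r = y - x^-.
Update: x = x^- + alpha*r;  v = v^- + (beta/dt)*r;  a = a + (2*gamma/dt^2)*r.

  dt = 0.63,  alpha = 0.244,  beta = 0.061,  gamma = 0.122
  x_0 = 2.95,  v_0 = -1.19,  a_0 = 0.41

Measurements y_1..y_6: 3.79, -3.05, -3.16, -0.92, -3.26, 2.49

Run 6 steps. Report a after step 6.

a_post = 5.6899

step 1: x_pred=2.2817  r=1.5083  x^+=2.6497  v^+=-0.7857  a^+=1.3373
step 2: x_pred=2.4201  r=-5.4701  x^+=1.0854  v^+=-0.4728  a^+=-2.0256
step 3: x_pred=0.3856  r=-3.5456  x^+=-0.4796  v^+=-2.0922  a^+=-4.2052
step 4: x_pred=-2.6322  r=1.7122  x^+=-2.2144  v^+=-4.5757  a^+=-3.1527
step 5: x_pred=-5.7228  r=2.4628  x^+=-5.1219  v^+=-6.3235  a^+=-1.6386
step 6: x_pred=-9.4308  r=11.9208  x^+=-6.5221  v^+=-6.2016  a^+=5.6899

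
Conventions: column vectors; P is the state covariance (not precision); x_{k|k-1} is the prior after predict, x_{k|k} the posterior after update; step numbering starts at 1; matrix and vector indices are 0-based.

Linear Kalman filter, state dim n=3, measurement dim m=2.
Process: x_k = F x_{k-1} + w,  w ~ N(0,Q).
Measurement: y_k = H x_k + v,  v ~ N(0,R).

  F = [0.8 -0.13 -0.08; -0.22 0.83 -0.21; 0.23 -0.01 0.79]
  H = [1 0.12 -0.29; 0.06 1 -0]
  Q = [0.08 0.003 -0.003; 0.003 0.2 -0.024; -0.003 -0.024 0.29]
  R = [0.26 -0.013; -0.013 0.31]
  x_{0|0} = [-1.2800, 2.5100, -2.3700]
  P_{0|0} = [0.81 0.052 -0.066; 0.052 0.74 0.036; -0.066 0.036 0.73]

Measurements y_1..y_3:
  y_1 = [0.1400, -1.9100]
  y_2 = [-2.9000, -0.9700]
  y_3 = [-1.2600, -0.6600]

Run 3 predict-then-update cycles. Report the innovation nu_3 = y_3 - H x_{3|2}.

step 1: x^-=[-1.1607, 2.8626, -2.1918]  P^-=[0.6140 -0.1626 0.0547; -0.1626 0.7435 -0.1439; 0.0547 -0.1439 0.7637]  S=[0.8881 -0.0100; -0.0100 1.0362]  K=[0.6502 -0.1151; -0.0277 0.7079; -0.2087 -0.1377]  nu=[0.3216, -4.7030]  x^+=[-0.4102, -0.4753, -1.6115]  P^+=[0.2233 -0.0575 0.1582; -0.0575 0.2232 -0.0495; 0.1582 -0.0495 0.7060]
step 2: x^-=[-0.1374, 0.0341, -1.3627]  P^-=[0.2219 -0.1102 0.0980; -0.1102 0.4486 -0.2330; 0.0980 -0.2330 0.8010]  S=[0.4886 0.0090; 0.0090 0.7462]  K=[0.3714 -0.1344; 0.0120 0.5922; -0.3264 -0.3005]  nu=[-3.1618, -0.9959]  x^+=[-1.1778, -0.5935, -0.0313]  P^+=[0.1419 -0.0550 0.1278; -0.0550 0.1867 -0.0966; 0.1278 -0.0966 0.6797]
step 3: x^-=[-0.8626, -0.2269, -0.2897]  P^-=[0.1714 -0.0842 0.0707; -0.0842 0.4310 -0.2480; 0.0707 -0.2480 0.7700]  S=[0.4584 0.0349; 0.0349 0.7315]  K=[0.3160 -0.1162; 0.0418 0.5803; -0.3738 -0.3154]  nu=[-0.4542, -0.3813]  x^+=[-0.9618, -0.4672, 0.0004]  P^+=[0.1183 -0.0472 0.1000; -0.0472 0.1822 -0.0989; 0.1000 -0.0989 0.6249]

innov = [-0.4542, -0.3813]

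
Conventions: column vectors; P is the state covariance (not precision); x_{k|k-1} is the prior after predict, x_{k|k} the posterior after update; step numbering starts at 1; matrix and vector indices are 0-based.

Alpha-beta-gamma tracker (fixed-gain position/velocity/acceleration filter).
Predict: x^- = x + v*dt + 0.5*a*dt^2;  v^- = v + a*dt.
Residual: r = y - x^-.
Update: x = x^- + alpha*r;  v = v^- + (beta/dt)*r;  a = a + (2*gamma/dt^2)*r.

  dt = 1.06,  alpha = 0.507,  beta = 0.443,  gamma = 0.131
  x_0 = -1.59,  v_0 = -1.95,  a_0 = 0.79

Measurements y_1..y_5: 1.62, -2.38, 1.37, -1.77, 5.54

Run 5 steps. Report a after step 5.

step 1: x_pred=-3.2132  r=4.8332  x^+=-0.7628  v^+=0.9073  a^+=1.9170
step 2: x_pred=1.2760  r=-3.6560  x^+=-0.5776  v^+=1.4114  a^+=1.0645
step 3: x_pred=1.5165  r=-0.1465  x^+=1.4422  v^+=2.4785  a^+=1.0303
step 4: x_pred=4.6483  r=-6.4183  x^+=1.3942  v^+=0.8883  a^+=-0.4663
step 5: x_pred=2.0739  r=3.4661  x^+=3.8312  v^+=1.8426  a^+=0.3419

a_post = 0.3419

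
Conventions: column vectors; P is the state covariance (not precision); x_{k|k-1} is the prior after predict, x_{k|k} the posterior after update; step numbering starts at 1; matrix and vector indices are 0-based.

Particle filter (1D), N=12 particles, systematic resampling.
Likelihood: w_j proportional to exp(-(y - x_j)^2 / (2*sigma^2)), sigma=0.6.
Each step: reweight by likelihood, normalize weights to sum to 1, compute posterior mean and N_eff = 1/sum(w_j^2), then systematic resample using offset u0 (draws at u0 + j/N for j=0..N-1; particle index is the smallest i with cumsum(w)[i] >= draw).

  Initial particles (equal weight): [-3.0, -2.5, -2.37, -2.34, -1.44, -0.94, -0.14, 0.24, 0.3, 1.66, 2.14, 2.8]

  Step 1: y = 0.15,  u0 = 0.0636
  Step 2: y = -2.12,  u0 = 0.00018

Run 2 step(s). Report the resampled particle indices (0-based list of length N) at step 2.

step 1: w=[0.0000, 0.0000, 0.0000, 0.0001, 0.0096, 0.0616, 0.2855, 0.3173, 0.3110, 0.0135, 0.0013, 0.0000]  mean=0.0828  Neff=3.5336  idx=[5, 6, 6, 6, 7, 7, 7, 7, 8, 8, 8, 8]
step 2: w=[0.9011, 0.0269, 0.0269, 0.0269, 0.0027, 0.0027, 0.0027, 0.0027, 0.0018, 0.0018, 0.0018, 0.0018]  mean=-0.8535  Neff=1.2283  idx=[0, 0, 0, 0, 0, 0, 0, 0, 0, 0, 0, 1]

resampled_idx = [0, 0, 0, 0, 0, 0, 0, 0, 0, 0, 0, 1]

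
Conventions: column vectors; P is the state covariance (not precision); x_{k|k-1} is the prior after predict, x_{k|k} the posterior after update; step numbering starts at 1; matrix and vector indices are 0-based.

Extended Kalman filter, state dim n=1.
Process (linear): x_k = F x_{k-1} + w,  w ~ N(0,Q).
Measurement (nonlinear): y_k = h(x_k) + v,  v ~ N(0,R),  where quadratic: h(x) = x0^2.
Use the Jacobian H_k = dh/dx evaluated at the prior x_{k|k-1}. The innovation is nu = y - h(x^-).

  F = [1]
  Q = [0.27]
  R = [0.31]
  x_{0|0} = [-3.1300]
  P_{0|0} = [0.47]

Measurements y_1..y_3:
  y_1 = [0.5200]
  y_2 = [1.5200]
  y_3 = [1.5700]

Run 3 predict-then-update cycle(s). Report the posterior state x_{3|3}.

step 1: x^-=[-3.1300]  P^-=[0.7400]  H_jac=[-6.2600]  S=[29.3088]  K=[-0.1581]  nu=[-9.2769]  x^+=[-1.6637]  P^+=[0.0078]
step 2: x^-=[-1.6637]  P^-=[0.2778]  H_jac=[-3.3275]  S=[3.3861]  K=[-0.2730]  nu=[-1.2480]  x^+=[-1.3230]  P^+=[0.0254]
step 3: x^-=[-1.3230]  P^-=[0.2954]  H_jac=[-2.6460]  S=[2.3785]  K=[-0.3287]  nu=[-0.1804]  x^+=[-1.2637]  P^+=[0.0385]

x_post = [-1.2637]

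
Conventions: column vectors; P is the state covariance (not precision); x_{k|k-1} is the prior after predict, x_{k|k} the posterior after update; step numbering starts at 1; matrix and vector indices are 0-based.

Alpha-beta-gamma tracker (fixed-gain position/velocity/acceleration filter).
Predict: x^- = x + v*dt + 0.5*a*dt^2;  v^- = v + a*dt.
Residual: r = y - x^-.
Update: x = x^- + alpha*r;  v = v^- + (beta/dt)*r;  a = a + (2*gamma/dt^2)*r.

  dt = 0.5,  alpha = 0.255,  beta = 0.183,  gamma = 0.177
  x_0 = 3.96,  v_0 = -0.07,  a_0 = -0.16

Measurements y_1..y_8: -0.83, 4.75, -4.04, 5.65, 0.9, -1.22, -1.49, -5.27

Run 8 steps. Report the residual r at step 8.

step 1: x_pred=3.9050  r=-4.7350  x^+=2.6976  v^+=-1.8830  a^+=-6.8648
step 2: x_pred=0.8980  r=3.8520  x^+=1.8802  v^+=-3.9055  a^+=-1.4103
step 3: x_pred=-0.2488  r=-3.7912  x^+=-1.2156  v^+=-5.9983  a^+=-6.7786
step 4: x_pred=-5.0620  r=10.7120  x^+=-2.3305  v^+=-5.4670  a^+=8.3896
step 5: x_pred=-4.0152  r=4.9152  x^+=-2.7619  v^+=0.5268  a^+=15.3496
step 6: x_pred=-0.5797  r=-0.6403  x^+=-0.7430  v^+=7.9673  a^+=14.4430
step 7: x_pred=5.0460  r=-6.5360  x^+=3.3793  v^+=12.7966  a^+=5.1880
step 8: x_pred=10.4261  r=-15.6961  x^+=6.4236  v^+=9.6458  a^+=-17.0377

resid = -15.6961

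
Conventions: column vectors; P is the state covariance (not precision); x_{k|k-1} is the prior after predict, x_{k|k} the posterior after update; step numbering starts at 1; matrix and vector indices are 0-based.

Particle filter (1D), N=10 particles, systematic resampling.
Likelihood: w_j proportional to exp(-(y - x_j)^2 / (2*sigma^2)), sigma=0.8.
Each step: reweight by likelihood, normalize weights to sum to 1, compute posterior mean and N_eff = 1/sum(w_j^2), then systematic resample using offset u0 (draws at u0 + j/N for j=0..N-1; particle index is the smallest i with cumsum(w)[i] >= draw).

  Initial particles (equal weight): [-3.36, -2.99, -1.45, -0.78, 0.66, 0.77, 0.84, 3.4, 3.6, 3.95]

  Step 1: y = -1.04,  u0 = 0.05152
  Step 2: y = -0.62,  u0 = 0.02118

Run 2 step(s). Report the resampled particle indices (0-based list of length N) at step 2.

resampled_idx = [0, 1, 2, 4, 4, 5, 6, 7, 7, 8]

step 1: w=[0.0070, 0.0240, 0.4104, 0.4439, 0.0489, 0.0362, 0.0296, 0.0000, 0.0000, 0.0000]  mean=-0.9515  Neff=2.6977  idx=[2, 2, 2, 2, 3, 3, 3, 3, 3, 5]
step 2: w=[0.0783, 0.0783, 0.0783, 0.0783, 0.1314, 0.1314, 0.1314, 0.1314, 0.1314, 0.0296]  mean=-0.9439  Neff=8.9462  idx=[0, 1, 2, 4, 4, 5, 6, 7, 7, 8]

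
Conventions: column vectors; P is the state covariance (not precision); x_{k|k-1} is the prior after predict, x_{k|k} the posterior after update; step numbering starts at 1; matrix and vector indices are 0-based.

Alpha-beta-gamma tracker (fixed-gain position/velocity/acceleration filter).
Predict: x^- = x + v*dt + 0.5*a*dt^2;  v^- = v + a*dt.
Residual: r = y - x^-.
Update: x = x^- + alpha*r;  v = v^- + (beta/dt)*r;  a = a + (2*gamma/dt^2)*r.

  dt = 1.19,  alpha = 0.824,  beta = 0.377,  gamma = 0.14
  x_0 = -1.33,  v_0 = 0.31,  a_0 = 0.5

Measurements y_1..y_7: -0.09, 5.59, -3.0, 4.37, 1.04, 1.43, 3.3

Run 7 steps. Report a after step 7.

a_post = 0.0092

step 1: x_pred=-0.6071  r=0.5171  x^+=-0.1810  v^+=1.0688  a^+=0.6022
step 2: x_pred=1.5173  r=4.0727  x^+=4.8732  v^+=3.0757  a^+=1.4075
step 3: x_pred=9.5299  r=-12.5299  x^+=-0.7947  v^+=0.7811  a^+=-1.0700
step 4: x_pred=-0.6228  r=4.9928  x^+=3.4913  v^+=1.0896  a^+=-0.0828
step 5: x_pred=4.7293  r=-3.6893  x^+=1.6893  v^+=-0.1777  a^+=-0.8122
step 6: x_pred=0.9028  r=0.5272  x^+=1.3372  v^+=-0.9772  a^+=-0.7080
step 7: x_pred=-0.3270  r=3.6270  x^+=2.6617  v^+=-0.6707  a^+=0.0092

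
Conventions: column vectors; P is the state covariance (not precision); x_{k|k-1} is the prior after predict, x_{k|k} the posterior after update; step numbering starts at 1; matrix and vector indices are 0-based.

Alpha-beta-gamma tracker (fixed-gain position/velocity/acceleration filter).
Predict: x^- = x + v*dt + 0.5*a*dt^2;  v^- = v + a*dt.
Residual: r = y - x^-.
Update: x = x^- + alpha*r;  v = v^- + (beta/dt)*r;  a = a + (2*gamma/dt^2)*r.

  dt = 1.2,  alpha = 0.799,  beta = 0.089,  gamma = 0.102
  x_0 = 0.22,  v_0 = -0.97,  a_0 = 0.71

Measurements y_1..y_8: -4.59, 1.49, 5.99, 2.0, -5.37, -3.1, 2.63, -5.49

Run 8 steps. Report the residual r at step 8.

step 1: x_pred=-0.4328  r=-4.1572  x^+=-3.7544  v^+=-0.4263  a^+=0.1211
step 2: x_pred=-4.1788  r=5.6688  x^+=0.3506  v^+=0.1394  a^+=0.9241
step 3: x_pred=1.1832  r=4.8068  x^+=5.0238  v^+=1.6049  a^+=1.6051
step 4: x_pred=8.1054  r=-6.1054  x^+=3.2272  v^+=3.0782  a^+=0.7402
step 5: x_pred=7.4539  r=-12.8239  x^+=-2.7924  v^+=3.0153  a^+=-1.0765
step 6: x_pred=0.0509  r=-3.1509  x^+=-2.4667  v^+=1.4898  a^+=-1.5229
step 7: x_pred=-1.7755  r=4.4055  x^+=1.7445  v^+=-0.0110  a^+=-0.8988
step 8: x_pred=1.0842  r=-6.5742  x^+=-4.1686  v^+=-1.5771  a^+=-1.8301

resid = -6.5742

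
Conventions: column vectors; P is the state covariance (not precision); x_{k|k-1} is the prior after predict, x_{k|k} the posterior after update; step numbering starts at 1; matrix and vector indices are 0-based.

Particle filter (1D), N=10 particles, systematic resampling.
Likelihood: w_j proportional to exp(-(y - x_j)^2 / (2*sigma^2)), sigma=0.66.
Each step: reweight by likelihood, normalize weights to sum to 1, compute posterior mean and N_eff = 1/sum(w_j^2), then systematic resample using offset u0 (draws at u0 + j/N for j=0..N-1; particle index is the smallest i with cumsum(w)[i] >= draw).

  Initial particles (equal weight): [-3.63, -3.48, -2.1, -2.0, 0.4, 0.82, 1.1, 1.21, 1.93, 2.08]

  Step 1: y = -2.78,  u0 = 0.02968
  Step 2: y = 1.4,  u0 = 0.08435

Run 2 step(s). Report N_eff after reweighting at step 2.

step 1: w=[0.2086, 0.2724, 0.2812, 0.2378, 0.0000, 0.0000, 0.0000, 0.0000, 0.0000, 0.0000]  mean=-2.7713  Neff=3.9473  idx=[0, 0, 1, 1, 1, 2, 2, 2, 3, 3]
step 2: w=[0.0000, 0.0000, 0.0000, 0.0000, 0.0000, 0.1348, 0.1348, 0.1348, 0.2977, 0.2977]  mean=-2.0405  Neff=4.3134  idx=[5, 6, 7, 7, 8, 8, 8, 9, 9, 9]

N_eff = 4.3134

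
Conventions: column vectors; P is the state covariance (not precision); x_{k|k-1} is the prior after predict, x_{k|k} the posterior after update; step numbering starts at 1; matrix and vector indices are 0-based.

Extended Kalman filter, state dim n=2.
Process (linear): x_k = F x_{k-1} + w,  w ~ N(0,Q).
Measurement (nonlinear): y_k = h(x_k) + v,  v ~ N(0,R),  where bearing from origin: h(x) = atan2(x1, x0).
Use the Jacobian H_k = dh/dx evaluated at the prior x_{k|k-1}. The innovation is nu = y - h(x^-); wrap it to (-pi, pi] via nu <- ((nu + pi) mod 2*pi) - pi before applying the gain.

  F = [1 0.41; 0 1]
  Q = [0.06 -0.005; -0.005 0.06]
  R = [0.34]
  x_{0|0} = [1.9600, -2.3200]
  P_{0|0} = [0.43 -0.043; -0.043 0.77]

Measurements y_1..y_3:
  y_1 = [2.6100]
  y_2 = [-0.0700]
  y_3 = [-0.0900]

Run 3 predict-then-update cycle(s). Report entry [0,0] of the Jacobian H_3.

H_jac[0,0] = 0.1837

step 1: x^-=[1.0088, -2.3200]  P^-=[0.5842 0.2677; 0.2677 0.8300]  H_jac=[0.3625 0.1576]  S=[0.4680]  K=[0.5427; 0.4869]  nu=[-2.5126]  x^+=[-0.3547, -3.5434]  P^+=[0.4464 0.1440; 0.1440 0.7190]
step 2: x^-=[-1.8075, -3.5434]  P^-=[0.7453 0.4339; 0.4339 0.7790]  H_jac=[0.2239 -0.1142]  S=[0.3653]  K=[0.3212; 0.0223]  nu=[1.9725]  x^+=[-1.1739, -3.4993]  P^+=[0.7077 0.4312; 0.4312 0.7789]
step 3: x^-=[-2.6086, -3.4993]  P^-=[1.2522 0.7456; 0.7456 0.8389]  H_jac=[0.1837 -0.1369]  S=[0.3605]  K=[0.3549; 0.0613]  nu=[2.1214]  x^+=[-1.8558, -3.3694]  P^+=[1.2068 0.7377; 0.7377 0.8375]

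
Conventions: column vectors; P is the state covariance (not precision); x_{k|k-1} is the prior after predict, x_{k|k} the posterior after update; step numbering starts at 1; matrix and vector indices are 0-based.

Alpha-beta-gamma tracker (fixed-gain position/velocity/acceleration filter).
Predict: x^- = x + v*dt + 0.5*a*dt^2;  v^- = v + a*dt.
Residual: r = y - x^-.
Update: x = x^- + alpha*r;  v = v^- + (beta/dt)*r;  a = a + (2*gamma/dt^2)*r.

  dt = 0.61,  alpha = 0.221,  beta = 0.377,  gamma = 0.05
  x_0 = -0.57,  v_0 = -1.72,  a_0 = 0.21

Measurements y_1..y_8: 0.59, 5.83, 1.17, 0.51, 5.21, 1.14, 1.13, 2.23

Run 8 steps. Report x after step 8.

x_post = 0.6470

step 1: x_pred=-1.5801  r=2.1701  x^+=-1.1005  v^+=-0.2507  a^+=0.7932
step 2: x_pred=-1.1059  r=6.9359  x^+=0.4270  v^+=4.5198  a^+=2.6572
step 3: x_pred=3.6784  r=-2.5084  x^+=3.1240  v^+=4.5904  a^+=1.9831
step 4: x_pred=6.2931  r=-5.7831  x^+=5.0151  v^+=2.2259  a^+=0.4289
step 5: x_pred=6.4527  r=-1.2427  x^+=6.1780  v^+=1.7195  a^+=0.0949
step 6: x_pred=7.2446  r=-6.1046  x^+=5.8955  v^+=-1.9954  a^+=-1.5456
step 7: x_pred=4.3907  r=-3.2607  x^+=3.6701  v^+=-4.9535  a^+=-2.4219
step 8: x_pred=0.1979  r=2.0321  x^+=0.6470  v^+=-5.1750  a^+=-1.8758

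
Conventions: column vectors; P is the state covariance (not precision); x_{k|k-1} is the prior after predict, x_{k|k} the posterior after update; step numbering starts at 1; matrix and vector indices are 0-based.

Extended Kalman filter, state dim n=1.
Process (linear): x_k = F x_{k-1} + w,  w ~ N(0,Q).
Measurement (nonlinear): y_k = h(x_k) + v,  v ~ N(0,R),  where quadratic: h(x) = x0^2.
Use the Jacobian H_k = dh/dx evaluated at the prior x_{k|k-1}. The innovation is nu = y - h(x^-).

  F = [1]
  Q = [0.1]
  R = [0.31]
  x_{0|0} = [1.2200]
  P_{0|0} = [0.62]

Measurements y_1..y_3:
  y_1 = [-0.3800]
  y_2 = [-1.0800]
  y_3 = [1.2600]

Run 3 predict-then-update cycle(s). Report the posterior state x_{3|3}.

step 1: x^-=[1.2200]  P^-=[0.7200]  H_jac=[2.4400]  S=[4.5966]  K=[0.3822]  nu=[-1.8684]  x^+=[0.5059]  P^+=[0.0486]
step 2: x^-=[0.5059]  P^-=[0.1486]  H_jac=[1.0118]  S=[0.4621]  K=[0.3253]  nu=[-1.3359]  x^+=[0.0713]  P^+=[0.0997]
step 3: x^-=[0.0713]  P^-=[0.1997]  H_jac=[0.1427]  S=[0.3141]  K=[0.0907]  nu=[1.2549]  x^+=[0.1852]  P^+=[0.1971]

x_post = [0.1852]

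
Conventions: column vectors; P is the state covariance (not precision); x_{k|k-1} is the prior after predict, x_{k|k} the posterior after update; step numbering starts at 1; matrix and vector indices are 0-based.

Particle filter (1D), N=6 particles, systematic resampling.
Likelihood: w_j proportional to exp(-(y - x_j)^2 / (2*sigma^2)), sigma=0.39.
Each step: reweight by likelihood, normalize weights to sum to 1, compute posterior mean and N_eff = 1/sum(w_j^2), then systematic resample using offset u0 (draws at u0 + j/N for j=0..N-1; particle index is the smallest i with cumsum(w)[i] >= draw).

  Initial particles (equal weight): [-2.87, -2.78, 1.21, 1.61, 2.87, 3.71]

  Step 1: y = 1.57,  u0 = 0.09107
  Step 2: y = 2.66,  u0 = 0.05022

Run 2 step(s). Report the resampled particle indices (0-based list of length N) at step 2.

step 1: w=[0.0000, 0.0000, 0.3954, 0.6023, 0.0023, 0.0000]  mean=1.4548  Neff=1.9266  idx=[2, 2, 3, 3, 3, 3]
step 2: w=[0.0092, 0.0092, 0.2454, 0.2454, 0.2454, 0.2454]  mean=1.6027  Neff=4.1479  idx=[2, 2, 3, 4, 4, 5]

resampled_idx = [2, 2, 3, 4, 4, 5]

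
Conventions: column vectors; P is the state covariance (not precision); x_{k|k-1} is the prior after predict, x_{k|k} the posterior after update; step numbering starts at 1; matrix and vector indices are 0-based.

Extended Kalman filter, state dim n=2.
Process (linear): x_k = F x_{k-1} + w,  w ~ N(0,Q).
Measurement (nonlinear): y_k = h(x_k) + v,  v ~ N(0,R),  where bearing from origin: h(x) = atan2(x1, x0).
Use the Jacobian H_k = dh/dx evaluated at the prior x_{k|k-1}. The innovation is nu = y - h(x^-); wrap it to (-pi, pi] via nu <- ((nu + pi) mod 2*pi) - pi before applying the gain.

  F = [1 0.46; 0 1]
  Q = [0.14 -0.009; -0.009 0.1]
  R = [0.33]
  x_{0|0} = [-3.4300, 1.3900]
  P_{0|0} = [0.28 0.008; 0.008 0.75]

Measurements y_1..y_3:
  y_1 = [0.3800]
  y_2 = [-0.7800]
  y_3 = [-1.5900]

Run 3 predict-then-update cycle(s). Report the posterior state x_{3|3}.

step 1: x^-=[-2.7906, 1.3900]  P^-=[0.5861 0.3440; 0.3440 0.8500]  H_jac=[-0.1430 -0.2871]  S=[0.4403]  K=[-0.4147; -0.6660]  nu=[-2.2995]  x^+=[-1.8371, 2.9214]  P^+=[0.5104 0.2224; 0.2224 0.6547]
step 2: x^-=[-0.4932, 2.9214]  P^-=[0.9935 0.5146; 0.5146 0.7547]  H_jac=[-0.3328 -0.0562]  S=[0.4617]  K=[-0.7788; -0.4628]  nu=[-2.5180]  x^+=[1.4679, 4.0868]  P^+=[0.7135 0.3482; 0.3482 0.6558]
step 3: x^-=[3.3478, 4.0868]  P^-=[1.3125 0.6408; 0.6408 0.7558]  H_jac=[-0.1464 0.1200]  S=[0.3465]  K=[-0.3328; -0.0092]  nu=[-2.4745]  x^+=[4.1714, 4.1095]  P^+=[1.2742 0.6398; 0.6398 0.7558]

x_post = [4.1714, 4.1095]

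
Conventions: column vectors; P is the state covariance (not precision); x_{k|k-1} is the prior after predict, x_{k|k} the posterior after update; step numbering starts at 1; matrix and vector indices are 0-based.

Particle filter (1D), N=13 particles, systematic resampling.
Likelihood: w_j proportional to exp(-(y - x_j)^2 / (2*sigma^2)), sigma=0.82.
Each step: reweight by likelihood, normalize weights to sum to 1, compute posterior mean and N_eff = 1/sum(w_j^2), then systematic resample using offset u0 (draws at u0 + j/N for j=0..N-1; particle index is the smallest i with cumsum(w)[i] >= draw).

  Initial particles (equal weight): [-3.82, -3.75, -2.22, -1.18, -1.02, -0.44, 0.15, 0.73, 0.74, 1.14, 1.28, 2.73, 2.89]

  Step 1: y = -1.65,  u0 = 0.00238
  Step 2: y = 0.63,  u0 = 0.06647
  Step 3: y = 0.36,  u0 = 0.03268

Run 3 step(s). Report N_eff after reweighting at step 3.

step 1: w=[0.0104, 0.0130, 0.2702, 0.2919, 0.2561, 0.1158, 0.0309, 0.0051, 0.0049, 0.0011, 0.0006, 0.0000, 0.0000]  mean=-1.3308  Neff=4.1922  idx=[0, 2, 2, 2, 3, 3, 3, 3, 4, 4, 4, 5, 5]
step 2: w=[0.0000, 0.0015, 0.0015, 0.0015, 0.0544, 0.0544, 0.0544, 0.0544, 0.0822, 0.0822, 0.0822, 0.2656, 0.2656]  mean=-0.7521  Neff=5.7729  idx=[5, 6, 7, 8, 9, 10, 11, 11, 11, 12, 12, 12, 12]
step 3: w=[0.0307, 0.0307, 0.0307, 0.0434, 0.0434, 0.0434, 0.1111, 0.1111, 0.1111, 0.1111, 0.1111, 0.1111, 0.1111]  mean=-0.5836  Neff=10.5373  idx=[1, 3, 5, 6, 7, 7, 8, 9, 9, 10, 11, 11, 12]

N_eff = 10.5373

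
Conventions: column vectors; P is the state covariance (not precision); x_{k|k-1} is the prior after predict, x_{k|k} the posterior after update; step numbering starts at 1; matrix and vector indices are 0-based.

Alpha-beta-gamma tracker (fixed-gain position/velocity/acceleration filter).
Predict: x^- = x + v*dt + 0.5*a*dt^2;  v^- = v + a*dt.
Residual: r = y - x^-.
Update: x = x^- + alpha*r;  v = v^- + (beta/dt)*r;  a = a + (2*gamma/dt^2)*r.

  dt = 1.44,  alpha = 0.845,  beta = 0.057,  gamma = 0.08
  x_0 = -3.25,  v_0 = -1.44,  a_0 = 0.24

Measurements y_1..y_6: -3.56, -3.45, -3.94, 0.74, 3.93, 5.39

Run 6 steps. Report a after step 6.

step 1: x_pred=-5.0748  r=1.5148  x^+=-3.7948  v^+=-1.0344  a^+=0.3569
step 2: x_pred=-4.9144  r=1.4644  x^+=-3.6770  v^+=-0.4626  a^+=0.4699
step 3: x_pred=-3.8559  r=-0.0841  x^+=-3.9270  v^+=0.2107  a^+=0.4634
step 4: x_pred=-3.1431  r=3.8831  x^+=0.1381  v^+=1.0317  a^+=0.7630
step 5: x_pred=2.4148  r=1.5152  x^+=3.6952  v^+=2.1904  a^+=0.8799
step 6: x_pred=7.7616  r=-2.3716  x^+=5.7576  v^+=3.3636  a^+=0.6969

a_post = 0.6969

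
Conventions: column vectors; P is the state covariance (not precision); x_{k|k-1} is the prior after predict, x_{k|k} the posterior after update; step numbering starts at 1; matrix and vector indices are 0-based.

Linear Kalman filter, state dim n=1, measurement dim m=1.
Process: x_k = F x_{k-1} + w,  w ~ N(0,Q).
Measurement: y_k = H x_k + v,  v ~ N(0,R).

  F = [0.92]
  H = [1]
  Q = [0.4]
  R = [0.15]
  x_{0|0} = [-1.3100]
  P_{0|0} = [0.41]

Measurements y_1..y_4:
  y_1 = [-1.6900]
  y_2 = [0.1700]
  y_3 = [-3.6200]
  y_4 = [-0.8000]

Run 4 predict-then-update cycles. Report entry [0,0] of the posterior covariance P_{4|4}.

P_post[0,0] = 0.1153

step 1: x^-=[-1.2052]  P^-=[0.7470]  S=[0.8970]  K=[0.8328]  nu=[-0.4848]  x^+=[-1.6089]  P^+=[0.1249]
step 2: x^-=[-1.4802]  P^-=[0.5057]  S=[0.6557]  K=[0.7712]  nu=[1.6502]  x^+=[-0.2075]  P^+=[0.1157]
step 3: x^-=[-0.1909]  P^-=[0.4979]  S=[0.6479]  K=[0.7685]  nu=[-3.4291]  x^+=[-2.8261]  P^+=[0.1153]
step 4: x^-=[-2.6000]  P^-=[0.4976]  S=[0.6476]  K=[0.7684]  nu=[1.8000]  x^+=[-1.2170]  P^+=[0.1153]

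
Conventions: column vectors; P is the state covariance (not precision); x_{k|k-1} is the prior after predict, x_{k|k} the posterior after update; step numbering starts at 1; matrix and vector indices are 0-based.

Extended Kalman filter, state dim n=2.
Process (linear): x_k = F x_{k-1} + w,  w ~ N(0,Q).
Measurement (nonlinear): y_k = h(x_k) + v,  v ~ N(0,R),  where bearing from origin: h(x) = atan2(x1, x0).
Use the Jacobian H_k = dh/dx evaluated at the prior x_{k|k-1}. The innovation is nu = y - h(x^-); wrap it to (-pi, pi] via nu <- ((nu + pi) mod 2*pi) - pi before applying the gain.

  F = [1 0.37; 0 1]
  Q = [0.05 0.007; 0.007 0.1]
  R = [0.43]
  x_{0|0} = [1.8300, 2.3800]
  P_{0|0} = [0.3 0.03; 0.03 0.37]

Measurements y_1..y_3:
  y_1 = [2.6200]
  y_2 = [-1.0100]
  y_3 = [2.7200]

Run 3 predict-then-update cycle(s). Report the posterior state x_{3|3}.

x_post = [4.5286, 2.7569]

step 1: x^-=[2.7106, 2.3800]  P^-=[0.4229 0.1739; 0.1739 0.4700]  H_jac=[-0.1829 0.2083]  S=[0.4513]  K=[-0.0911; 0.1465]  nu=[1.8995]  x^+=[2.5375, 2.6582]  P^+=[0.4191 0.1799; 0.1799 0.4603]
step 2: x^-=[3.5211, 2.6582]  P^-=[0.6653 0.3572; 0.3572 0.5603]  H_jac=[-0.1366 0.1809]  S=[0.4431]  K=[-0.0592; 0.1187]  nu=[-1.6567]  x^+=[3.6191, 2.4617]  P^+=[0.6637 0.3604; 0.3604 0.5541]
step 3: x^-=[4.5300, 2.4617]  P^-=[1.0562 0.5724; 0.5724 0.6541]  H_jac=[-0.0926 0.1704]  S=[0.4400]  K=[-0.0006; 0.1329]  nu=[2.2222]  x^+=[4.5286, 2.7569]  P^+=[1.0562 0.5724; 0.5724 0.6463]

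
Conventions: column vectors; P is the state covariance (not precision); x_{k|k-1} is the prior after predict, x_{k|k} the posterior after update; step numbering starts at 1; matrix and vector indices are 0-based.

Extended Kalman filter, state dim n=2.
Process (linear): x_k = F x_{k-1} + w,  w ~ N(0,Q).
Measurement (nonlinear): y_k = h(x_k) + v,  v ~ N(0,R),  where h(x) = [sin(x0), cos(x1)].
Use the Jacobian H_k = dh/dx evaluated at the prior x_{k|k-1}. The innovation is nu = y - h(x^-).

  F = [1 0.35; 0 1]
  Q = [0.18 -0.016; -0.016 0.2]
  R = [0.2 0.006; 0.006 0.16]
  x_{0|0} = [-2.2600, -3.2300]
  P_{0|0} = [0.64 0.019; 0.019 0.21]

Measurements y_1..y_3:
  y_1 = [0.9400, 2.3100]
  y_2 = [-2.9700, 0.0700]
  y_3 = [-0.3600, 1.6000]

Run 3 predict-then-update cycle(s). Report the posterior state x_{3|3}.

step 1: x^-=[-3.3905, -3.2300]  P^-=[0.8590 0.0765; 0.0765 0.4100]  H_jac=[-0.9692 0.0000; 0.0000 -0.0883]  S=[1.0069 0.0125; 0.0125 0.1632]  K=[-0.8271 0.0222; -0.0709 -0.2164]  nu=[0.6937, 3.3061]  x^+=[-3.8908, -3.9945]  P^+=[0.1705 0.0160; 0.0160 0.3969]
step 2: x^-=[-5.2889, -3.9945]  P^-=[0.4104 0.1389; 0.1389 0.5969]  H_jac=[0.5451 0.0000; 0.0000 -0.7532]  S=[0.3219 -0.0510; -0.0510 0.4986]  K=[0.6725 -0.1410; 0.0938 -0.8920]  nu=[-3.8084, 0.7278]  x^+=[-7.9526, -5.0009]  P^+=[0.2452 0.0246; 0.0246 0.1887]
step 3: x^-=[-9.7029, -5.0009]  P^-=[0.4655 0.0747; 0.0747 0.3887]  H_jac=[-0.9616 0.0000; 0.0000 -0.9587]  S=[0.6304 0.0748; 0.0748 0.5173]  K=[-0.7057 -0.0363; -0.0289 -0.7163]  nu=[-0.6346, 1.3155]  x^+=[-9.3028, -5.9249]  P^+=[0.1470 0.0105; 0.0105 0.1197]

x_post = [-9.3028, -5.9249]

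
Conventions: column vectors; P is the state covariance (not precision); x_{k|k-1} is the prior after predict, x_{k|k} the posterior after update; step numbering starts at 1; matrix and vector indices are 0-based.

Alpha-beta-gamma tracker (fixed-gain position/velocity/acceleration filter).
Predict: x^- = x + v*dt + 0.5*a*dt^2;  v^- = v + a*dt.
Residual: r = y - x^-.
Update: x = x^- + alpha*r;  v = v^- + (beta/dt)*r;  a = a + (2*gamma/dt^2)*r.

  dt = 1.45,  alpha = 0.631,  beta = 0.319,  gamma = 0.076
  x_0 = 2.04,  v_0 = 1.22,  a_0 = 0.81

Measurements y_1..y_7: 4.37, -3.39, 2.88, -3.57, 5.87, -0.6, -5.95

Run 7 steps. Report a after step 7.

a_post = -0.6357

step 1: x_pred=4.6605  r=-0.2905  x^+=4.4772  v^+=2.3306  a^+=0.7890
step 2: x_pred=8.6860  r=-12.0760  x^+=1.0660  v^+=0.8179  a^+=-0.0840
step 3: x_pred=2.1637  r=0.7163  x^+=2.6157  v^+=0.8537  a^+=-0.0322
step 4: x_pred=3.8196  r=-7.3896  x^+=-0.8432  v^+=-0.8188  a^+=-0.5665
step 5: x_pred=-2.6260  r=8.4960  x^+=2.7350  v^+=0.2289  a^+=0.0477
step 6: x_pred=3.1171  r=-3.7171  x^+=0.7716  v^+=-0.5196  a^+=-0.2210
step 7: x_pred=-0.2141  r=-5.7359  x^+=-3.8335  v^+=-2.1019  a^+=-0.6357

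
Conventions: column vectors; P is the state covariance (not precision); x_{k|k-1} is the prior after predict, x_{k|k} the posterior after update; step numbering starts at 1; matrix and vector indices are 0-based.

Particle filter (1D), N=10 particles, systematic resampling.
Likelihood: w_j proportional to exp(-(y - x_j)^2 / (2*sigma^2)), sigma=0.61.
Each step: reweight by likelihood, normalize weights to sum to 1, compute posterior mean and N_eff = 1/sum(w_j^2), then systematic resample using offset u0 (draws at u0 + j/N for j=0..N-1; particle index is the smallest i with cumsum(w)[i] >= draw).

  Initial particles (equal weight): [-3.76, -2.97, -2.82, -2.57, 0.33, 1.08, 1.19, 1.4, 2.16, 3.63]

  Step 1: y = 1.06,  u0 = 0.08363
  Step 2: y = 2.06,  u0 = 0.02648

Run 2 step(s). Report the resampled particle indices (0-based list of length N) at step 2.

step 1: w=[0.0000, 0.0000, 0.0000, 0.0000, 0.1389, 0.2840, 0.2778, 0.2433, 0.0559, 0.0000]  mean=1.1447  Neff=4.1758  idx=[4, 5, 5, 5, 6, 6, 6, 7, 7, 8]
step 2: w=[0.0044, 0.0683, 0.0683, 0.0683, 0.0898, 0.0898, 0.0898, 0.1382, 0.1382, 0.2449]  mean=1.4593  Neff=7.3324  idx=[1, 2, 4, 5, 6, 7, 8, 8, 9, 9]

resampled_idx = [1, 2, 4, 5, 6, 7, 8, 8, 9, 9]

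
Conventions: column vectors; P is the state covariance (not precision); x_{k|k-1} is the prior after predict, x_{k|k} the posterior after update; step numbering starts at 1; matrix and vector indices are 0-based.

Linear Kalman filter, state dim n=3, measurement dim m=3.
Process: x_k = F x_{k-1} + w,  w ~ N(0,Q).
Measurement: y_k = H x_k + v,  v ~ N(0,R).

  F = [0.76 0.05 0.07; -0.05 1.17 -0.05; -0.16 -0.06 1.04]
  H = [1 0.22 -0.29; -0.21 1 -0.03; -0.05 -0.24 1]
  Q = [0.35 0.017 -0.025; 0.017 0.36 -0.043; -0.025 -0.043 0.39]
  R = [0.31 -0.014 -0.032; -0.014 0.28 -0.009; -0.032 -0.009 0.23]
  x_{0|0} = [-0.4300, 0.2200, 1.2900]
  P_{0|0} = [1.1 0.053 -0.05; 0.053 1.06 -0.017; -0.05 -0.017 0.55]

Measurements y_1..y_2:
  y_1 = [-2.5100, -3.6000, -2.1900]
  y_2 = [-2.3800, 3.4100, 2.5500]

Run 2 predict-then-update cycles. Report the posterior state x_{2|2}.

step 1: x^-=[-0.2255, 0.2144, 1.3972]  P^-=[0.9893 0.0830 -0.1645; 0.0830 1.8107 -0.1655; -0.1645 -0.1655 1.0366]  S=[1.6272 0.3088 -0.7134; 0.3088 2.1083 -0.5966; -0.7134 -0.5966 1.4713]  K=[0.7369 -0.1227 0.1486; 0.1719 0.8304 0.0094; 0.0167 0.1487 0.8055]  nu=[-1.9265, -3.8198, -3.5470]  x^+=[-1.7034, -3.3222, -2.0601]  P^+=[0.2317 0.0034 0.0241; 0.0034 0.2321 0.0451; 0.0241 0.0451 0.1954]
step 2: x^-=[-1.6049, -3.6988, -1.6707]  P^-=[0.4885 0.0266 -0.0189; 0.0266 0.6732 -0.0143; -0.0189 -0.0143 0.5946]  S=[0.9056 0.0658 -0.2944; 0.0658 0.9647 -0.1937; -0.2944 -0.1937 0.8740]  K=[0.5991 -0.0941 0.1241; 0.1474 0.6820 -0.0019; 0.0090 0.1135 0.7135]  nu=[-0.4459, 6.7216, 3.2527]  x^+=[-2.1007, 0.8137, 1.4088]  P^+=[0.1881 0.0043 0.0206; 0.0043 0.1909 0.0347; 0.0206 0.0347 0.1722]

x_post = [-2.1007, 0.8137, 1.4088]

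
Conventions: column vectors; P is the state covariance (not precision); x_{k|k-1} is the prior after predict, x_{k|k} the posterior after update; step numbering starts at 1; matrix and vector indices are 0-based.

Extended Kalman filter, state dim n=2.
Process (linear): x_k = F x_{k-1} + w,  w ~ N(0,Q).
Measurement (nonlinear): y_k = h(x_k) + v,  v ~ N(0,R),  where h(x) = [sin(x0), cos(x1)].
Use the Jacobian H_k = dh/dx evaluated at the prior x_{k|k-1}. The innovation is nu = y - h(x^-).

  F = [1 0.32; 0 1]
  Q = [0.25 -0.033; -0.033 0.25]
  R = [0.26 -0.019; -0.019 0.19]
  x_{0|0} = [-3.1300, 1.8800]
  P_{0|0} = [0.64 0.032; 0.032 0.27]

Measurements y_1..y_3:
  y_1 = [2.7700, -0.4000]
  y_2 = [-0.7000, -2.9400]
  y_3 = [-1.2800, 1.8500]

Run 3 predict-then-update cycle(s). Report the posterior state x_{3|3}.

step 1: x^-=[-2.5284, 1.8800]  P^-=[0.9381 0.0854; 0.0854 0.5200]  H_jac=[-0.8178 0.0000; 0.0000 -0.9526]  S=[0.8874 0.0475; 0.0475 0.6618]  K=[-0.8613 -0.0611; -0.0388 -0.7456]  nu=[3.3455, -0.0957]  x^+=[-5.4039, 1.8217]  P^+=[0.2724 -0.0050; -0.0050 0.1480]
step 2: x^-=[-4.8209, 1.8217]  P^-=[0.5343 0.0093; 0.0093 0.3980]  H_jac=[0.1083 0.0000; 0.0000 -0.9687]  S=[0.2663 -0.0200; -0.0200 0.5634]  K=[0.2168 -0.0084; -0.0477 -0.6859]  nu=[-1.6941, -2.6918]  x^+=[-5.1656, 3.7487]  P^+=[0.5217 0.0059; 0.0059 0.1336]
step 3: x^-=[-3.9661, 3.7487]  P^-=[0.7892 0.0156; 0.0156 0.3836]  H_jac=[-0.6790 0.0000; 0.0000 0.5705]  S=[0.6238 -0.0251; -0.0251 0.3148]  K=[-0.8606 -0.0402; 0.0109 0.6959]  nu=[-2.0142, 2.6713]  x^+=[-2.3400, 5.5857]  P^+=[0.3284 0.0153; 0.0153 0.2314]

x_post = [-2.3400, 5.5857]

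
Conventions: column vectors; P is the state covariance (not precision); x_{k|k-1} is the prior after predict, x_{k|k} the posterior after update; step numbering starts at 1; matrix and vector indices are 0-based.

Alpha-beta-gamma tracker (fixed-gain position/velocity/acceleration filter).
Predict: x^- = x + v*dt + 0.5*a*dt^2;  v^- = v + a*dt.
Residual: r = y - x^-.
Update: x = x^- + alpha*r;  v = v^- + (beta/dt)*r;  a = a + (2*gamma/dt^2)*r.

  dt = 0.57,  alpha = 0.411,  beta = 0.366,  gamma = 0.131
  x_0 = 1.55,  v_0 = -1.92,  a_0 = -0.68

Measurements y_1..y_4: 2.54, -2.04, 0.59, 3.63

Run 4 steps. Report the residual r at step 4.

resid = 5.1227

step 1: x_pred=0.3451  r=2.1949  x^+=1.2472  v^+=-0.8983  a^+=1.0899
step 2: x_pred=0.9123  r=-2.9523  x^+=-0.3011  v^+=-2.1727  a^+=-1.2908
step 3: x_pred=-1.7492  r=2.3392  x^+=-0.7878  v^+=-1.4064  a^+=0.5956
step 4: x_pred=-1.4927  r=5.1227  x^+=0.6127  v^+=2.2224  a^+=4.7265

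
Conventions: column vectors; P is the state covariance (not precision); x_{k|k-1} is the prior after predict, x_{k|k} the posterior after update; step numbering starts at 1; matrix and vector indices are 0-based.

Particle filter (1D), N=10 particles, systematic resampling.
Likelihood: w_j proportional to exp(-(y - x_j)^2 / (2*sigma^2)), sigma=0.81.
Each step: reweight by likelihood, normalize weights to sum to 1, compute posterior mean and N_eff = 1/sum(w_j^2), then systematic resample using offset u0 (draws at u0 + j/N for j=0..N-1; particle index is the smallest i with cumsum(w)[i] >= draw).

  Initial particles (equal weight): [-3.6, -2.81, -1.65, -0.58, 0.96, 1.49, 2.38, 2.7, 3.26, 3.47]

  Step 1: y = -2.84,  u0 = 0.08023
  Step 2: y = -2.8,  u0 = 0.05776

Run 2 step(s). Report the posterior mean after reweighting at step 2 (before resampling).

post_mean = -2.8904

step 1: w=[0.3214, 0.4988, 0.1696, 0.0102, 0.0000, 0.0000, 0.0000, 0.0000, 0.0000, 0.0000]  mean=-2.8444  Neff=2.6250  idx=[0, 0, 0, 1, 1, 1, 1, 1, 2, 2]
step 2: w=[0.0811, 0.0811, 0.0811, 0.1321, 0.1321, 0.1321, 0.1321, 0.1321, 0.0482, 0.0482]  mean=-2.8904  Neff=8.9624  idx=[0, 1, 3, 3, 4, 5, 6, 6, 7, 9]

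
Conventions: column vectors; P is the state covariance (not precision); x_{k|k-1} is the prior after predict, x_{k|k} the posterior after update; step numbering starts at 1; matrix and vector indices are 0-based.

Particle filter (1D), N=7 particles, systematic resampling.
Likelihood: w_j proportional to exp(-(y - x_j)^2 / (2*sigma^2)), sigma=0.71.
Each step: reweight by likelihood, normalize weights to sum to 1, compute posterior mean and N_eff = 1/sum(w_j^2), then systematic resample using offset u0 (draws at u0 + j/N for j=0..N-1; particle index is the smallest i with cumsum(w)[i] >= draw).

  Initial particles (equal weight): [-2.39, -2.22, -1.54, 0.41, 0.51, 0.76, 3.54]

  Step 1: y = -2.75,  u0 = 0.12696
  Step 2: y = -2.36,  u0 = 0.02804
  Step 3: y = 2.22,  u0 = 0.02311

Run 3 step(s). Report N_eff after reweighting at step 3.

step 1: w=[0.4702, 0.4046, 0.1251, 0.0000, 0.0000, 0.0000, 0.0000]  mean=-2.2147  Neff=2.4971  idx=[0, 0, 0, 1, 1, 1, 2]
step 2: w=[0.1548, 0.1548, 0.1548, 0.1520, 0.1520, 0.1520, 0.0795]  mean=-2.2449  Neff=6.7775  idx=[0, 1, 2, 2, 3, 4, 5]
step 3: w=[0.0562, 0.0562, 0.0562, 0.0562, 0.2584, 0.2584, 0.2584]  mean=-2.2582  Neff=4.6954  idx=[0, 2, 4, 4, 5, 5, 6]

N_eff = 4.6954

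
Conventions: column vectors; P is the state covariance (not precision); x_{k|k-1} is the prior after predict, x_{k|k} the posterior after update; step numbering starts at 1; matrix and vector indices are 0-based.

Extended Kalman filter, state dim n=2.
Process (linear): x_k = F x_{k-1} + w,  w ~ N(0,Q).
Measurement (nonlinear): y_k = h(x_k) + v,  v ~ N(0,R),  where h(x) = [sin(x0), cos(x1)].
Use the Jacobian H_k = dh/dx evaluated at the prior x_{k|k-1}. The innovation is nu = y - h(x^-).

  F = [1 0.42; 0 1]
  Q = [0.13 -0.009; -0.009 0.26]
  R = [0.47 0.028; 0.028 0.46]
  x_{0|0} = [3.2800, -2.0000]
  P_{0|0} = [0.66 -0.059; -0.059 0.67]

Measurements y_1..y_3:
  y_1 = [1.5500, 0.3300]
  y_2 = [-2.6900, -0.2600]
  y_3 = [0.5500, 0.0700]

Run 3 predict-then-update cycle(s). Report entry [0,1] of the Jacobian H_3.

step 1: x^-=[2.4400, -2.0000]  P^-=[0.8586 0.2134; 0.2134 0.9300]  H_jac=[-0.7638 0.0000; 0.0000 0.9093]  S=[0.9709 -0.1202; -0.1202 1.2289]  K=[-0.6640 0.0929; -0.0837 0.6799]  nu=[0.9046, 0.7461]  x^+=[1.9088, -1.5684]  P^+=[0.4051 0.0266; 0.0266 0.3414]
step 2: x^-=[1.2500, -1.5684]  P^-=[0.6177 0.1610; 0.1610 0.6014]  H_jac=[0.3153 0.0000; 0.0000 1.0000]  S=[0.5314 0.0787; 0.0787 1.0614]  K=[0.3478 0.1258; 0.0117 0.5657]  nu=[-3.6390, -0.2624]  x^+=[-0.0488, -1.7593]  P^+=[0.5297 0.0676; 0.0676 0.2606]
step 3: x^-=[-0.7876, -1.7593]  P^-=[0.7625 0.1681; 0.1681 0.5206]  H_jac=[0.7055 0.0000; 0.0000 0.9823]  S=[0.8495 0.1445; 0.1445 0.9623]  K=[0.6199 0.0785; 0.0505 0.5238]  nu=[1.2587, 0.2574]  x^+=[0.0128, -1.5609]  P^+=[0.4161 0.0544; 0.0544 0.2467]

H_jac[0,1] = 0.0000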